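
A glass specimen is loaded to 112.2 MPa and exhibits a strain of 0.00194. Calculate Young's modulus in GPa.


Young's modulus: E = stress / strain
  E = 112.2 MPa / 0.00194 = 57835.05 MPa
Convert to GPa: 57835.05 / 1000 = 57.84 GPa

57.84 GPa


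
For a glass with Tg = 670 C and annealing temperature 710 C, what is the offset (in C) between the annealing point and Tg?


Offset = T_anneal - Tg:
  offset = 710 - 670 = 40 C

40 C


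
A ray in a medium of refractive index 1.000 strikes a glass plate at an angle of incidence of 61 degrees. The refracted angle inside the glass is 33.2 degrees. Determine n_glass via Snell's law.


Apply Snell's law: n1 * sin(theta1) = n2 * sin(theta2)
  n2 = n1 * sin(theta1) / sin(theta2)
  sin(61) = 0.87462
  sin(33.2) = 0.547563
  n2 = 1.000 * 0.87462 / 0.547563 = 1.5973

1.5973


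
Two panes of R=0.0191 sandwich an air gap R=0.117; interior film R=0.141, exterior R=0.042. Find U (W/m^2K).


Total thermal resistance (series):
  R_total = R_in + R_glass + R_air + R_glass + R_out
  R_total = 0.141 + 0.0191 + 0.117 + 0.0191 + 0.042 = 0.3382 m^2K/W
U-value = 1 / R_total = 1 / 0.3382 = 2.957 W/m^2K

2.957 W/m^2K


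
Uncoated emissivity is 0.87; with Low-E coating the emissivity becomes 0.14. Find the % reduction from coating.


Percentage reduction = (1 - coated/uncoated) * 100
  Ratio = 0.14 / 0.87 = 0.1609
  Reduction = (1 - 0.1609) * 100 = 83.9%

83.9%


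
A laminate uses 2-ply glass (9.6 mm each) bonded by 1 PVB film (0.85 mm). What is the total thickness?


Total thickness = glass contribution + PVB contribution
  Glass: 2 * 9.6 = 19.2 mm
  PVB: 1 * 0.85 = 0.85 mm
  Total = 19.2 + 0.85 = 20.05 mm

20.05 mm


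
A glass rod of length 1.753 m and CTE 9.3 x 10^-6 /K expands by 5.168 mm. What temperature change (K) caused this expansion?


Rearrange dL = alpha * L0 * dT for dT:
  dT = dL / (alpha * L0)
  dL (m) = 5.168 / 1000 = 0.005168
  dT = 0.005168 / ((9.3 x 10^-6) * 1.753) = 317.0 K

317.0 K


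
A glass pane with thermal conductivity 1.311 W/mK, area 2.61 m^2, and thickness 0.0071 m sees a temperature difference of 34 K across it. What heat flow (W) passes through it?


Fourier's law: Q = k * A * dT / t
  Q = 1.311 * 2.61 * 34 / 0.0071
  Q = 116.33814 / 0.0071 = 16385.7 W

16385.7 W


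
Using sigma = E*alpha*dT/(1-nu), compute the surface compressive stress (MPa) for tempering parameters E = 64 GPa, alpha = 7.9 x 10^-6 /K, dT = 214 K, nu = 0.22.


Tempering stress: sigma = E * alpha * dT / (1 - nu)
  E (MPa) = 64 * 1000 = 64000
  Numerator = 64000 * (7.9 x 10^-6) * 214 = 108.1984
  Denominator = 1 - 0.22 = 0.78
  sigma = 108.1984 / 0.78 = 138.7 MPa

138.7 MPa


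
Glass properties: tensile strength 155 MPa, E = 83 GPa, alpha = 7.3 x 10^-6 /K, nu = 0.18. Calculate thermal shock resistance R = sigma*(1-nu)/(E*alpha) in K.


Thermal shock resistance: R = sigma * (1 - nu) / (E * alpha)
  Numerator = 155 * (1 - 0.18) = 127.1
  Denominator = 83 * 1000 * (7.3 x 10^-6) = 0.6059
  R = 127.1 / 0.6059 = 209.8 K

209.8 K


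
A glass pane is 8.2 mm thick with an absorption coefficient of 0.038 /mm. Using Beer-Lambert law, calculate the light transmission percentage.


Beer-Lambert law: T = exp(-alpha * thickness)
  exponent = -0.038 * 8.2 = -0.3116
  T = exp(-0.3116) = 0.7323
  Percentage = 0.7323 * 100 = 73.23%

73.23%


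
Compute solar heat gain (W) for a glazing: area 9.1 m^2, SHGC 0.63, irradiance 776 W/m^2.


Solar heat gain: Q = Area * SHGC * Irradiance
  Q = 9.1 * 0.63 * 776 = 4448.8 W

4448.8 W


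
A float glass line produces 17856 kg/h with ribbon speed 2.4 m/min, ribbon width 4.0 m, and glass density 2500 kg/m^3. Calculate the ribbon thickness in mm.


Ribbon cross-section from mass balance:
  Volume rate = throughput / density = 17856 / 2500 = 7.1424 m^3/h
  thickness = volume rate / (speed * 60 * width), i.e.
  thickness = throughput / (60 * speed * width * density) * 1000
  thickness = 17856 / (60 * 2.4 * 4.0 * 2500) * 1000 = 12.4 mm

12.4 mm


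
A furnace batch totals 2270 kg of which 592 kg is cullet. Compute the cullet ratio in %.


Cullet ratio = (cullet mass / total batch mass) * 100
  Ratio = 592 / 2270 * 100 = 26.08%

26.08%


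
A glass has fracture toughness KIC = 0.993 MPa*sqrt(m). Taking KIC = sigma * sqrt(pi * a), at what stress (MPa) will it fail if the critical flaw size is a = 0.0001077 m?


Rearrange KIC = sigma * sqrt(pi * a):
  sigma = KIC / sqrt(pi * a)
  sqrt(pi * 0.0001077) = 0.018394
  sigma = 0.993 / 0.018394 = 53.98 MPa

53.98 MPa


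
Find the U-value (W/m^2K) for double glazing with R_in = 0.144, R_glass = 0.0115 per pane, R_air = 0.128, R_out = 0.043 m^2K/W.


Total thermal resistance (series):
  R_total = R_in + R_glass + R_air + R_glass + R_out
  R_total = 0.144 + 0.0115 + 0.128 + 0.0115 + 0.043 = 0.338 m^2K/W
U-value = 1 / R_total = 1 / 0.338 = 2.959 W/m^2K

2.959 W/m^2K


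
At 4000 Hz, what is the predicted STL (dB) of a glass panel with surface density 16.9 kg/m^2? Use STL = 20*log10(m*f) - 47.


Mass law: STL = 20 * log10(m * f) - 47
  m * f = 16.9 * 4000 = 67600
  log10(67600) = 4.82995
  STL = 20 * 4.82995 - 47 = 96.599 - 47 = 49.6 dB

49.6 dB


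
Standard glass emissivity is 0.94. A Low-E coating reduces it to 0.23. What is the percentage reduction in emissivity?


Percentage reduction = (1 - coated/uncoated) * 100
  Ratio = 0.23 / 0.94 = 0.2447
  Reduction = (1 - 0.2447) * 100 = 75.5%

75.5%


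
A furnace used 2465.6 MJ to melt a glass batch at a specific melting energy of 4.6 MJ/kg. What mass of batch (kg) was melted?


Rearrange E = m * s for m:
  m = E / s
  m = 2465.6 / 4.6 = 536.0 kg

536.0 kg


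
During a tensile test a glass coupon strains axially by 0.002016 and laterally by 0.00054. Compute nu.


Poisson's ratio: nu = lateral strain / axial strain
  nu = 0.00054 / 0.002016 = 0.2679

0.2679


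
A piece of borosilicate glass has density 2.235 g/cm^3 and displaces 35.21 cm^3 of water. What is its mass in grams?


Rearrange rho = m / V:
  m = rho * V
  m = 2.235 * 35.21 = 78.694 g

78.694 g


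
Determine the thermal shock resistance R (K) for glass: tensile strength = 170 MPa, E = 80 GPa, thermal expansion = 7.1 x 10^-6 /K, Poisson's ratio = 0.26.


Thermal shock resistance: R = sigma * (1 - nu) / (E * alpha)
  Numerator = 170 * (1 - 0.26) = 125.8
  Denominator = 80 * 1000 * (7.1 x 10^-6) = 0.568
  R = 125.8 / 0.568 = 221.5 K

221.5 K


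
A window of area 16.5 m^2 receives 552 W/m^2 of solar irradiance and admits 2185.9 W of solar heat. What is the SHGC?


Rearrange Q = Area * SHGC * Irradiance:
  SHGC = Q / (Area * Irradiance)
  SHGC = 2185.9 / (16.5 * 552) = 0.24

0.24


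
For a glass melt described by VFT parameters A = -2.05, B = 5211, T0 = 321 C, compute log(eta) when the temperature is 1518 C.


VFT equation: log(eta) = A + B / (T - T0)
  T - T0 = 1518 - 321 = 1197
  B / (T - T0) = 5211 / 1197 = 4.353
  log(eta) = -2.05 + 4.353 = 2.303

2.303


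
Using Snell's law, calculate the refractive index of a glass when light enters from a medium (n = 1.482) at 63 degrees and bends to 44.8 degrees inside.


Apply Snell's law: n1 * sin(theta1) = n2 * sin(theta2)
  n2 = n1 * sin(theta1) / sin(theta2)
  sin(63) = 0.891007
  sin(44.8) = 0.704634
  n2 = 1.482 * 0.891007 / 0.704634 = 1.874

1.874


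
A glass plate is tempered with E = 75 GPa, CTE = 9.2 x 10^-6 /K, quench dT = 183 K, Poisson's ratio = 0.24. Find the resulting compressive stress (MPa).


Tempering stress: sigma = E * alpha * dT / (1 - nu)
  E (MPa) = 75 * 1000 = 75000
  Numerator = 75000 * (9.2 x 10^-6) * 183 = 126.27
  Denominator = 1 - 0.24 = 0.76
  sigma = 126.27 / 0.76 = 166.1 MPa

166.1 MPa


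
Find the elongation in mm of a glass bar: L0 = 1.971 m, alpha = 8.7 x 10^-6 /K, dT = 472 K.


Thermal expansion formula: dL = alpha * L0 * dT
  dL = (8.7 x 10^-6) * 1.971 * 472 = 0.00809371 m
Convert to mm: 0.00809371 * 1000 = 8.0937 mm

8.0937 mm


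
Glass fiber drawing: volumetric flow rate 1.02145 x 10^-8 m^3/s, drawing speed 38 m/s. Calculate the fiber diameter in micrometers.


Cross-sectional area from continuity:
  A = Q / v = 1.02145 x 10^-8 / 38 = 2.688026 x 10^-10 m^2
Diameter from circular cross-section:
  d = sqrt(4A / pi) * 10^6 (m -> um)
  d = sqrt(4 * 2.688026 x 10^-10 / pi) * 10^6 = 18.5 um

18.5 um


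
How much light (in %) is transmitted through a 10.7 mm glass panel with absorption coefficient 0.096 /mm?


Beer-Lambert law: T = exp(-alpha * thickness)
  exponent = -0.096 * 10.7 = -1.0272
  T = exp(-1.0272) = 0.358
  Percentage = 0.358 * 100 = 35.8%

35.8%


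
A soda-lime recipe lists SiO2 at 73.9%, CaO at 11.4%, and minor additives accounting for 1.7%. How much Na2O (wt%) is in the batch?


Pieces sum to 100%:
  Na2O = 100 - (SiO2 + CaO + others)
  Na2O = 100 - (73.9 + 11.4 + 1.7) = 13.0%

13.0%


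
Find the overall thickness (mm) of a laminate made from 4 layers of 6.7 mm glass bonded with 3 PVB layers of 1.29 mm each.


Total thickness = glass contribution + PVB contribution
  Glass: 4 * 6.7 = 26.8 mm
  PVB: 3 * 1.29 = 3.87 mm
  Total = 26.8 + 3.87 = 30.67 mm

30.67 mm


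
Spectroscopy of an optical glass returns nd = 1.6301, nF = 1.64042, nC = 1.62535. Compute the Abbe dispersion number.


Abbe number formula: Vd = (nd - 1) / (nF - nC)
  nd - 1 = 1.6301 - 1 = 0.6301
  nF - nC = 1.64042 - 1.62535 = 0.01507
  Vd = 0.6301 / 0.01507 = 41.81

41.81


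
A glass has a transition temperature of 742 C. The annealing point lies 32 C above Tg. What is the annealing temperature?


The annealing temperature is Tg plus the offset:
  T_anneal = 742 + 32 = 774 C

774 C


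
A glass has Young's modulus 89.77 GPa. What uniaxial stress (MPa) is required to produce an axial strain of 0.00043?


Rearrange E = sigma / epsilon:
  sigma = E * epsilon
  E (MPa) = 89.77 * 1000 = 89770
  sigma = 89770 * 0.00043 = 38.6 MPa

38.6 MPa


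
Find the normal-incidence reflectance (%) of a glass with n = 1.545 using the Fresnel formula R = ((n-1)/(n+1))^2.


Fresnel reflectance at normal incidence:
  R = ((n - 1)/(n + 1))^2
  (n - 1)/(n + 1) = (1.545 - 1)/(1.545 + 1) = 0.214145
  R = 0.214145^2 = 0.0458581
  R(%) = 0.0458581 * 100 = 4.586%

4.586%


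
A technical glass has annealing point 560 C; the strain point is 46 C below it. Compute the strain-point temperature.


Strain point = annealing point - difference:
  T_strain = 560 - 46 = 514 C

514 C


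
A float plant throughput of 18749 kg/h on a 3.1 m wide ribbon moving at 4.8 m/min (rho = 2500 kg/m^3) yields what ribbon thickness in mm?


Ribbon cross-section from mass balance:
  Volume rate = throughput / density = 18749 / 2500 = 7.4996 m^3/h
  thickness = volume rate / (speed * 60 * width), i.e.
  thickness = throughput / (60 * speed * width * density) * 1000
  thickness = 18749 / (60 * 4.8 * 3.1 * 2500) * 1000 = 8.4 mm

8.4 mm


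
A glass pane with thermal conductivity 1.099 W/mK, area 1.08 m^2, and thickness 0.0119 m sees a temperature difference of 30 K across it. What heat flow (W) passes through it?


Fourier's law: Q = k * A * dT / t
  Q = 1.099 * 1.08 * 30 / 0.0119
  Q = 35.6076 / 0.0119 = 2992.2 W

2992.2 W


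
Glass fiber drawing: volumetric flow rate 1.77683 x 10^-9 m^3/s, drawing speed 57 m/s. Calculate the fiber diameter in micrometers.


Cross-sectional area from continuity:
  A = Q / v = 1.77683 x 10^-9 / 57 = 3.117246 x 10^-11 m^2
Diameter from circular cross-section:
  d = sqrt(4A / pi) * 10^6 (m -> um)
  d = sqrt(4 * 3.117246 x 10^-11 / pi) * 10^6 = 6.3 um

6.3 um


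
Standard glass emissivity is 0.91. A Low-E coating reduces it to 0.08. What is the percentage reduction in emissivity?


Percentage reduction = (1 - coated/uncoated) * 100
  Ratio = 0.08 / 0.91 = 0.0879
  Reduction = (1 - 0.0879) * 100 = 91.2%

91.2%


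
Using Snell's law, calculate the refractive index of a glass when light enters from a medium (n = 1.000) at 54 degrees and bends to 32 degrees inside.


Apply Snell's law: n1 * sin(theta1) = n2 * sin(theta2)
  n2 = n1 * sin(theta1) / sin(theta2)
  sin(54) = 0.809017
  sin(32) = 0.529919
  n2 = 1.000 * 0.809017 / 0.529919 = 1.5267

1.5267


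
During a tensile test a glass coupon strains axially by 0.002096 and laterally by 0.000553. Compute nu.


Poisson's ratio: nu = lateral strain / axial strain
  nu = 0.000553 / 0.002096 = 0.2638

0.2638


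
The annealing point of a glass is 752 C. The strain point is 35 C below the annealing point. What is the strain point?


Strain point = annealing point - difference:
  T_strain = 752 - 35 = 717 C

717 C


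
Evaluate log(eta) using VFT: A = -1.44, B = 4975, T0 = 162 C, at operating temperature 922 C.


VFT equation: log(eta) = A + B / (T - T0)
  T - T0 = 922 - 162 = 760
  B / (T - T0) = 4975 / 760 = 6.546
  log(eta) = -1.44 + 6.546 = 5.106

5.106


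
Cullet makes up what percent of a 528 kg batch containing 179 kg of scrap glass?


Cullet ratio = (cullet mass / total batch mass) * 100
  Ratio = 179 / 528 * 100 = 33.9%

33.9%


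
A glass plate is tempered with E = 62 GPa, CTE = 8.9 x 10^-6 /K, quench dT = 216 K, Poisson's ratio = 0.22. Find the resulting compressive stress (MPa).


Tempering stress: sigma = E * alpha * dT / (1 - nu)
  E (MPa) = 62 * 1000 = 62000
  Numerator = 62000 * (8.9 x 10^-6) * 216 = 119.1888
  Denominator = 1 - 0.22 = 0.78
  sigma = 119.1888 / 0.78 = 152.8 MPa

152.8 MPa


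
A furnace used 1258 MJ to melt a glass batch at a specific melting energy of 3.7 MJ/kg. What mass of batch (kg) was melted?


Rearrange E = m * s for m:
  m = E / s
  m = 1258 / 3.7 = 340.0 kg

340.0 kg


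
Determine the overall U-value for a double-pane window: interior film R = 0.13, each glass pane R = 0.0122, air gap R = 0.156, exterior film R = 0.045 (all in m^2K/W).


Total thermal resistance (series):
  R_total = R_in + R_glass + R_air + R_glass + R_out
  R_total = 0.13 + 0.0122 + 0.156 + 0.0122 + 0.045 = 0.3554 m^2K/W
U-value = 1 / R_total = 1 / 0.3554 = 2.814 W/m^2K

2.814 W/m^2K


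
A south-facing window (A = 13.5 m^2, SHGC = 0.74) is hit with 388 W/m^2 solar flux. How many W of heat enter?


Solar heat gain: Q = Area * SHGC * Irradiance
  Q = 13.5 * 0.74 * 388 = 3876.1 W

3876.1 W


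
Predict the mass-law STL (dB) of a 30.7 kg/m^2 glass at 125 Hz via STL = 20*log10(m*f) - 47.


Mass law: STL = 20 * log10(m * f) - 47
  m * f = 30.7 * 125 = 3837.5
  log10(3837.5) = 3.58405
  STL = 20 * 3.58405 - 47 = 71.681 - 47 = 24.7 dB

24.7 dB


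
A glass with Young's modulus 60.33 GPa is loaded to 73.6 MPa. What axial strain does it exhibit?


Rearrange E = sigma / epsilon:
  epsilon = sigma / E
  E (MPa) = 60.33 * 1000 = 60330
  epsilon = 73.6 / 60330 = 0.00122

0.00122


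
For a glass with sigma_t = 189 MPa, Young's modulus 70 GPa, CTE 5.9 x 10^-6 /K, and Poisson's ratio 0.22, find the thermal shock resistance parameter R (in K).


Thermal shock resistance: R = sigma * (1 - nu) / (E * alpha)
  Numerator = 189 * (1 - 0.22) = 147.42
  Denominator = 70 * 1000 * (5.9 x 10^-6) = 0.413
  R = 147.42 / 0.413 = 356.9 K

356.9 K


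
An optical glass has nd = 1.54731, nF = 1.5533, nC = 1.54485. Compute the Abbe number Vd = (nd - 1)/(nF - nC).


Abbe number formula: Vd = (nd - 1) / (nF - nC)
  nd - 1 = 1.54731 - 1 = 0.54731
  nF - nC = 1.5533 - 1.54485 = 0.00845
  Vd = 0.54731 / 0.00845 = 64.77

64.77


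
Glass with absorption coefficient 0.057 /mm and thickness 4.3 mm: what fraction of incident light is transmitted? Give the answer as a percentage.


Beer-Lambert law: T = exp(-alpha * thickness)
  exponent = -0.057 * 4.3 = -0.2451
  T = exp(-0.2451) = 0.7826
  Percentage = 0.7826 * 100 = 78.26%

78.26%


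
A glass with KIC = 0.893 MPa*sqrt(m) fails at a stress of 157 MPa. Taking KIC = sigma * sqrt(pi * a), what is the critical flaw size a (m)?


Rearrange KIC = sigma * sqrt(pi * a):
  sqrt(pi * a) = KIC / sigma
  sqrt(pi * a) = 0.893 / 157 = 0.005688
  a = (KIC / sigma)^2 / pi
  a = 0.005688^2 / pi = 0.0000103 m

0.0000103 m


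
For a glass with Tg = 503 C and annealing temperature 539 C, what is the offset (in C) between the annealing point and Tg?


Offset = T_anneal - Tg:
  offset = 539 - 503 = 36 C

36 C


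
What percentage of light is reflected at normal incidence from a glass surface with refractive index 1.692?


Fresnel reflectance at normal incidence:
  R = ((n - 1)/(n + 1))^2
  (n - 1)/(n + 1) = (1.692 - 1)/(1.692 + 1) = 0.257058
  R = 0.257058^2 = 0.0660788
  R(%) = 0.0660788 * 100 = 6.608%

6.608%


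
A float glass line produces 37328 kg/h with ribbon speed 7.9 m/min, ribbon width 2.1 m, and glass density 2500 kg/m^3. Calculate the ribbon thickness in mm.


Ribbon cross-section from mass balance:
  Volume rate = throughput / density = 37328 / 2500 = 14.9312 m^3/h
  thickness = volume rate / (speed * 60 * width), i.e.
  thickness = throughput / (60 * speed * width * density) * 1000
  thickness = 37328 / (60 * 7.9 * 2.1 * 2500) * 1000 = 15.0 mm

15.0 mm


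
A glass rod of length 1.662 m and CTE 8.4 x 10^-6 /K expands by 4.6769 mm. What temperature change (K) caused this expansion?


Rearrange dL = alpha * L0 * dT for dT:
  dT = dL / (alpha * L0)
  dL (m) = 4.6769 / 1000 = 0.0046769
  dT = 0.0046769 / ((8.4 x 10^-6) * 1.662) = 335.0 K

335.0 K


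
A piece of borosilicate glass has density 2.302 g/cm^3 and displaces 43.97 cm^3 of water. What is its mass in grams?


Rearrange rho = m / V:
  m = rho * V
  m = 2.302 * 43.97 = 101.219 g

101.219 g


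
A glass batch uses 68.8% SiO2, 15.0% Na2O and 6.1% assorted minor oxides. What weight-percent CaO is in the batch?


Pieces sum to 100%:
  CaO = 100 - (SiO2 + Na2O + others)
  CaO = 100 - (68.8 + 15.0 + 6.1) = 10.1%

10.1%


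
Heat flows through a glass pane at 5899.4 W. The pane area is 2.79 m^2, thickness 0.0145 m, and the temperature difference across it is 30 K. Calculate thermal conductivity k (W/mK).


Fourier's law rearranged: k = Q * t / (A * dT)
  Numerator = 5899.4 * 0.0145 = 85.5413
  Denominator = 2.79 * 30 = 83.7
  k = 85.5413 / 83.7 = 1.022 W/mK

1.022 W/mK


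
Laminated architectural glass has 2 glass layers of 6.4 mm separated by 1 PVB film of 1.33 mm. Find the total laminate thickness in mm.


Total thickness = glass contribution + PVB contribution
  Glass: 2 * 6.4 = 12.8 mm
  PVB: 1 * 1.33 = 1.33 mm
  Total = 12.8 + 1.33 = 14.13 mm

14.13 mm


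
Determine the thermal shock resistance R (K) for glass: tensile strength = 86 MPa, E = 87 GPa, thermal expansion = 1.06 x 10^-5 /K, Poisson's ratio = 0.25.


Thermal shock resistance: R = sigma * (1 - nu) / (E * alpha)
  Numerator = 86 * (1 - 0.25) = 64.5
  Denominator = 87 * 1000 * (1.06 x 10^-5) = 0.9222
  R = 64.5 / 0.9222 = 69.9 K

69.9 K


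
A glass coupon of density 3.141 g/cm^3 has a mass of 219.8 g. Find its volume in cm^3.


Rearrange rho = m / V:
  V = m / rho
  V = 219.8 / 3.141 = 69.978 cm^3

69.978 cm^3


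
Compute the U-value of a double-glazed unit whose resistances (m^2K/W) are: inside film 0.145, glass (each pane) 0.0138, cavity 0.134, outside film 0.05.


Total thermal resistance (series):
  R_total = R_in + R_glass + R_air + R_glass + R_out
  R_total = 0.145 + 0.0138 + 0.134 + 0.0138 + 0.05 = 0.3566 m^2K/W
U-value = 1 / R_total = 1 / 0.3566 = 2.804 W/m^2K

2.804 W/m^2K


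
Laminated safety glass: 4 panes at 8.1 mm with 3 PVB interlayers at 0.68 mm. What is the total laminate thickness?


Total thickness = glass contribution + PVB contribution
  Glass: 4 * 8.1 = 32.4 mm
  PVB: 3 * 0.68 = 2.04 mm
  Total = 32.4 + 2.04 = 34.44 mm

34.44 mm


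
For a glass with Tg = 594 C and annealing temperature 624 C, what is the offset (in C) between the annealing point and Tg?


Offset = T_anneal - Tg:
  offset = 624 - 594 = 30 C

30 C


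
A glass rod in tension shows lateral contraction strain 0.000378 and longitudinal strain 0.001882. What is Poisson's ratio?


Poisson's ratio: nu = lateral strain / axial strain
  nu = 0.000378 / 0.001882 = 0.2009

0.2009


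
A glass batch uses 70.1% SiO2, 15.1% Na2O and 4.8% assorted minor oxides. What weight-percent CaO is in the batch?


Pieces sum to 100%:
  CaO = 100 - (SiO2 + Na2O + others)
  CaO = 100 - (70.1 + 15.1 + 4.8) = 10.0%

10.0%


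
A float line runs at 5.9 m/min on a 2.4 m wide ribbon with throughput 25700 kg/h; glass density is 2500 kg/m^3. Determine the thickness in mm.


Ribbon cross-section from mass balance:
  Volume rate = throughput / density = 25700 / 2500 = 10.28 m^3/h
  thickness = volume rate / (speed * 60 * width), i.e.
  thickness = throughput / (60 * speed * width * density) * 1000
  thickness = 25700 / (60 * 5.9 * 2.4 * 2500) * 1000 = 12.1 mm

12.1 mm


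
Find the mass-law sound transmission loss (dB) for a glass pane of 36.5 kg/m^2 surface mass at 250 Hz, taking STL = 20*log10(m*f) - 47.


Mass law: STL = 20 * log10(m * f) - 47
  m * f = 36.5 * 250 = 9125
  log10(9125) = 3.96023
  STL = 20 * 3.96023 - 47 = 79.2046 - 47 = 32.2 dB

32.2 dB


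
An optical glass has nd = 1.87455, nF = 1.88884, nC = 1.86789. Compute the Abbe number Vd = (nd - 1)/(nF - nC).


Abbe number formula: Vd = (nd - 1) / (nF - nC)
  nd - 1 = 1.87455 - 1 = 0.87455
  nF - nC = 1.88884 - 1.86789 = 0.02095
  Vd = 0.87455 / 0.02095 = 41.74

41.74


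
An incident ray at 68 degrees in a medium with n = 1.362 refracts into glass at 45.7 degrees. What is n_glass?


Apply Snell's law: n1 * sin(theta1) = n2 * sin(theta2)
  n2 = n1 * sin(theta1) / sin(theta2)
  sin(68) = 0.927184
  sin(45.7) = 0.715693
  n2 = 1.362 * 0.927184 / 0.715693 = 1.7645

1.7645


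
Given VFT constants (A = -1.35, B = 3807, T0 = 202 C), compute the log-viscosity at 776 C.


VFT equation: log(eta) = A + B / (T - T0)
  T - T0 = 776 - 202 = 574
  B / (T - T0) = 3807 / 574 = 6.632
  log(eta) = -1.35 + 6.632 = 5.282

5.282


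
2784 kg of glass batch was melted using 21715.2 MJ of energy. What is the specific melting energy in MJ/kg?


Rearrange E = m * s for s:
  s = E / m
  s = 21715.2 / 2784 = 7.8 MJ/kg

7.8 MJ/kg


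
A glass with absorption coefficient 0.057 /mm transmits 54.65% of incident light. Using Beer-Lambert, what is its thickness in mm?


Rearrange T = exp(-alpha * thickness):
  thickness = -ln(T) / alpha
  T = 54.65/100 = 0.5465
  ln(T) = -0.60422
  -ln(T) = 0.60422
  thickness = 0.60422 / 0.057 = 10.6 mm

10.6 mm


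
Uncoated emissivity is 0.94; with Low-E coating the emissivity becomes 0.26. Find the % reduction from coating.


Percentage reduction = (1 - coated/uncoated) * 100
  Ratio = 0.26 / 0.94 = 0.2766
  Reduction = (1 - 0.2766) * 100 = 72.3%

72.3%


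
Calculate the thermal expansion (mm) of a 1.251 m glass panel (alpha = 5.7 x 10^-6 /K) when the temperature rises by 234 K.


Thermal expansion formula: dL = alpha * L0 * dT
  dL = (5.7 x 10^-6) * 1.251 * 234 = 0.00166858 m
Convert to mm: 0.00166858 * 1000 = 1.6686 mm

1.6686 mm


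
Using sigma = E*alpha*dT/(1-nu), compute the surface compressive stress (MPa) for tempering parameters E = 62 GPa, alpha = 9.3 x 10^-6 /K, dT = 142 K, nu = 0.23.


Tempering stress: sigma = E * alpha * dT / (1 - nu)
  E (MPa) = 62 * 1000 = 62000
  Numerator = 62000 * (9.3 x 10^-6) * 142 = 81.8772
  Denominator = 1 - 0.23 = 0.77
  sigma = 81.8772 / 0.77 = 106.3 MPa

106.3 MPa


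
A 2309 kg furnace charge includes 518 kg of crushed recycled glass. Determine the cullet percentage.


Cullet ratio = (cullet mass / total batch mass) * 100
  Ratio = 518 / 2309 * 100 = 22.43%

22.43%


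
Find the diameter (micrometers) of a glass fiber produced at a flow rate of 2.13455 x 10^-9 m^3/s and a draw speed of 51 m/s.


Cross-sectional area from continuity:
  A = Q / v = 2.13455 x 10^-9 / 51 = 4.185392 x 10^-11 m^2
Diameter from circular cross-section:
  d = sqrt(4A / pi) * 10^6 (m -> um)
  d = sqrt(4 * 4.185392 x 10^-11 / pi) * 10^6 = 7.3 um

7.3 um


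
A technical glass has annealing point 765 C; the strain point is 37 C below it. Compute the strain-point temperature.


Strain point = annealing point - difference:
  T_strain = 765 - 37 = 728 C

728 C


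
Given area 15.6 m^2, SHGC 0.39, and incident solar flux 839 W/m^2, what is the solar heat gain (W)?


Solar heat gain: Q = Area * SHGC * Irradiance
  Q = 15.6 * 0.39 * 839 = 5104.5 W

5104.5 W


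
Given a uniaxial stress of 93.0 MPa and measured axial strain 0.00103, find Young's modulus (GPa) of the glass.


Young's modulus: E = stress / strain
  E = 93.0 MPa / 0.00103 = 90291.26 MPa
Convert to GPa: 90291.26 / 1000 = 90.29 GPa

90.29 GPa


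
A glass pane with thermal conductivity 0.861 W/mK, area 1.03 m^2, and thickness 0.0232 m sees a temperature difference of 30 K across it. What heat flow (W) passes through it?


Fourier's law: Q = k * A * dT / t
  Q = 0.861 * 1.03 * 30 / 0.0232
  Q = 26.6049 / 0.0232 = 1146.8 W

1146.8 W


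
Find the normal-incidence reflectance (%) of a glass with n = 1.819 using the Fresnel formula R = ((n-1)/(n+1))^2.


Fresnel reflectance at normal incidence:
  R = ((n - 1)/(n + 1))^2
  (n - 1)/(n + 1) = (1.819 - 1)/(1.819 + 1) = 0.290529
  R = 0.290529^2 = 0.0844071
  R(%) = 0.0844071 * 100 = 8.441%

8.441%


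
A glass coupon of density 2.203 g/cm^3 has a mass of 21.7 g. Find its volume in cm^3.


Rearrange rho = m / V:
  V = m / rho
  V = 21.7 / 2.203 = 9.85 cm^3

9.85 cm^3


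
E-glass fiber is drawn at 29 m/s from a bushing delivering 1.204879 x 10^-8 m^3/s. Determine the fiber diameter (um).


Cross-sectional area from continuity:
  A = Q / v = 1.204879 x 10^-8 / 29 = 4.154755 x 10^-10 m^2
Diameter from circular cross-section:
  d = sqrt(4A / pi) * 10^6 (m -> um)
  d = sqrt(4 * 4.154755 x 10^-10 / pi) * 10^6 = 23.0 um

23.0 um


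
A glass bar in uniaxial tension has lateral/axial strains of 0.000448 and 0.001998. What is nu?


Poisson's ratio: nu = lateral strain / axial strain
  nu = 0.000448 / 0.001998 = 0.2242

0.2242


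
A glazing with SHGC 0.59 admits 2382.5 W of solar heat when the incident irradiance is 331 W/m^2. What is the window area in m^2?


Rearrange Q = Area * SHGC * Irradiance:
  Area = Q / (SHGC * Irradiance)
  Area = 2382.5 / (0.59 * 331) = 12.2 m^2

12.2 m^2


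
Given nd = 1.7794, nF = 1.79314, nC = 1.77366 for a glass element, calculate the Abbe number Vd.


Abbe number formula: Vd = (nd - 1) / (nF - nC)
  nd - 1 = 1.7794 - 1 = 0.7794
  nF - nC = 1.79314 - 1.77366 = 0.01948
  Vd = 0.7794 / 0.01948 = 40.01

40.01


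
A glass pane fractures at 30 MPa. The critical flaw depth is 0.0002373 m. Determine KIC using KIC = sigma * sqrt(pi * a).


Fracture toughness: KIC = sigma * sqrt(pi * a)
  pi * a = pi * 0.0002373 = 0.0007455
  sqrt(pi * a) = 0.027304
  KIC = 30 * 0.027304 = 0.819 MPa*sqrt(m)

0.819 MPa*sqrt(m)


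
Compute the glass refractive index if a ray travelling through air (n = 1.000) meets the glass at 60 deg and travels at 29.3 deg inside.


Apply Snell's law: n1 * sin(theta1) = n2 * sin(theta2)
  n2 = n1 * sin(theta1) / sin(theta2)
  sin(60) = 0.866025
  sin(29.3) = 0.489382
  n2 = 1.000 * 0.866025 / 0.489382 = 1.7696

1.7696


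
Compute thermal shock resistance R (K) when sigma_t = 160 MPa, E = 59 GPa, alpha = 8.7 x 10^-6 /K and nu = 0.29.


Thermal shock resistance: R = sigma * (1 - nu) / (E * alpha)
  Numerator = 160 * (1 - 0.29) = 113.6
  Denominator = 59 * 1000 * (8.7 x 10^-6) = 0.5133
  R = 113.6 / 0.5133 = 221.3 K

221.3 K


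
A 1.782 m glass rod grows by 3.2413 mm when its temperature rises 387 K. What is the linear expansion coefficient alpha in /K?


Rearrange dL = alpha * L0 * dT for alpha:
  alpha = dL / (L0 * dT)
  alpha = (3.2413 / 1000) / (1.782 * 387) = 0.0000047 /K = 4.7 x 10^-6 /K

4.7 x 10^-6 /K


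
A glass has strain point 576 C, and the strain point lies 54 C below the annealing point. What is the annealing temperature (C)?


T_anneal = T_strain + gap:
  T_anneal = 576 + 54 = 630 C

630 C


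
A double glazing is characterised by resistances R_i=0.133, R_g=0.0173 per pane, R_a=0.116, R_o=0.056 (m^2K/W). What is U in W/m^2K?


Total thermal resistance (series):
  R_total = R_in + R_glass + R_air + R_glass + R_out
  R_total = 0.133 + 0.0173 + 0.116 + 0.0173 + 0.056 = 0.3396 m^2K/W
U-value = 1 / R_total = 1 / 0.3396 = 2.945 W/m^2K

2.945 W/m^2K


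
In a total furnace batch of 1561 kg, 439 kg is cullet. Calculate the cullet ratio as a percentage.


Cullet ratio = (cullet mass / total batch mass) * 100
  Ratio = 439 / 1561 * 100 = 28.12%

28.12%


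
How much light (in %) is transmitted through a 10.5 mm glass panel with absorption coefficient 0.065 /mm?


Beer-Lambert law: T = exp(-alpha * thickness)
  exponent = -0.065 * 10.5 = -0.6825
  T = exp(-0.6825) = 0.5054
  Percentage = 0.5054 * 100 = 50.54%

50.54%


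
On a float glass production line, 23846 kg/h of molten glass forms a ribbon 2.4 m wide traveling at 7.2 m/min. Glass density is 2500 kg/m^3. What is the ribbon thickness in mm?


Ribbon cross-section from mass balance:
  Volume rate = throughput / density = 23846 / 2500 = 9.5384 m^3/h
  thickness = volume rate / (speed * 60 * width), i.e.
  thickness = throughput / (60 * speed * width * density) * 1000
  thickness = 23846 / (60 * 7.2 * 2.4 * 2500) * 1000 = 9.2 mm

9.2 mm


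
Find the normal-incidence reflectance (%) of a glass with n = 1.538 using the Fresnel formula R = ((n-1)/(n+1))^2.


Fresnel reflectance at normal incidence:
  R = ((n - 1)/(n + 1))^2
  (n - 1)/(n + 1) = (1.538 - 1)/(1.538 + 1) = 0.211978
  R = 0.211978^2 = 0.0449347
  R(%) = 0.0449347 * 100 = 4.493%

4.493%


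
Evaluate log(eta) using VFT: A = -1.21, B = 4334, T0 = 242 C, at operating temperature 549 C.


VFT equation: log(eta) = A + B / (T - T0)
  T - T0 = 549 - 242 = 307
  B / (T - T0) = 4334 / 307 = 14.117
  log(eta) = -1.21 + 14.117 = 12.907

12.907


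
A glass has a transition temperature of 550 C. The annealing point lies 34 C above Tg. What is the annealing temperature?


The annealing temperature is Tg plus the offset:
  T_anneal = 550 + 34 = 584 C

584 C


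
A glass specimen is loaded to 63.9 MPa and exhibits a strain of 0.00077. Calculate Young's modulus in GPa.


Young's modulus: E = stress / strain
  E = 63.9 MPa / 0.00077 = 82987.01 MPa
Convert to GPa: 82987.01 / 1000 = 82.99 GPa

82.99 GPa


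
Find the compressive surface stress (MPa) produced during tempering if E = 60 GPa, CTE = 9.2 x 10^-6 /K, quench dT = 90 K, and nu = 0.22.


Tempering stress: sigma = E * alpha * dT / (1 - nu)
  E (MPa) = 60 * 1000 = 60000
  Numerator = 60000 * (9.2 x 10^-6) * 90 = 49.68
  Denominator = 1 - 0.22 = 0.78
  sigma = 49.68 / 0.78 = 63.7 MPa

63.7 MPa


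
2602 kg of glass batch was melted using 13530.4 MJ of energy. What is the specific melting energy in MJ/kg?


Rearrange E = m * s for s:
  s = E / m
  s = 13530.4 / 2602 = 5.2 MJ/kg

5.2 MJ/kg


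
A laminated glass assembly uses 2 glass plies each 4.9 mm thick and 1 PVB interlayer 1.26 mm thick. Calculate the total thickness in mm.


Total thickness = glass contribution + PVB contribution
  Glass: 2 * 4.9 = 9.8 mm
  PVB: 1 * 1.26 = 1.26 mm
  Total = 9.8 + 1.26 = 11.06 mm

11.06 mm


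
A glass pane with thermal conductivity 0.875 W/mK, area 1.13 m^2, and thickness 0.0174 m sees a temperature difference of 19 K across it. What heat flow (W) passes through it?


Fourier's law: Q = k * A * dT / t
  Q = 0.875 * 1.13 * 19 / 0.0174
  Q = 18.78625 / 0.0174 = 1079.7 W

1079.7 W


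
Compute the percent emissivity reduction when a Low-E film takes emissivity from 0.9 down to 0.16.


Percentage reduction = (1 - coated/uncoated) * 100
  Ratio = 0.16 / 0.9 = 0.1778
  Reduction = (1 - 0.1778) * 100 = 82.2%

82.2%


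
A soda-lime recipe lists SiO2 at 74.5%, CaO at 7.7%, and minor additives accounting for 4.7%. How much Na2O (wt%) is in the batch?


Pieces sum to 100%:
  Na2O = 100 - (SiO2 + CaO + others)
  Na2O = 100 - (74.5 + 7.7 + 4.7) = 13.1%

13.1%


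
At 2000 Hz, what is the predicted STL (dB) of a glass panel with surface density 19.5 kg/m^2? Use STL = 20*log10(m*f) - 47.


Mass law: STL = 20 * log10(m * f) - 47
  m * f = 19.5 * 2000 = 39000
  log10(39000) = 4.59106
  STL = 20 * 4.59106 - 47 = 91.8212 - 47 = 44.8 dB

44.8 dB


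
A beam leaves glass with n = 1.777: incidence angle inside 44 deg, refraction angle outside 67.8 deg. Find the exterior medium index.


Apply Snell's law: n1 * sin(theta1) = n2 * sin(theta2)
  n2 = n1 * sin(theta1) / sin(theta2)
  sin(44) = 0.694658
  sin(67.8) = 0.925871
  n2 = 1.777 * 0.694658 / 0.925871 = 1.3332

1.3332


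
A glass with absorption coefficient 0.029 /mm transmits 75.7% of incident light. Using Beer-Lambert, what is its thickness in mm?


Rearrange T = exp(-alpha * thickness):
  thickness = -ln(T) / alpha
  T = 75.7/100 = 0.757
  ln(T) = -0.27839
  -ln(T) = 0.27839
  thickness = 0.27839 / 0.029 = 9.6 mm

9.6 mm


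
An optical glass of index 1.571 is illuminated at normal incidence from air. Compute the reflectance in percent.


Fresnel reflectance at normal incidence:
  R = ((n - 1)/(n + 1))^2
  (n - 1)/(n + 1) = (1.571 - 1)/(1.571 + 1) = 0.222093
  R = 0.222093^2 = 0.0493253
  R(%) = 0.0493253 * 100 = 4.933%

4.933%


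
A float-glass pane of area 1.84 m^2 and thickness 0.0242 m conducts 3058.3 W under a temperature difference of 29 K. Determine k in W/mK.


Fourier's law rearranged: k = Q * t / (A * dT)
  Numerator = 3058.3 * 0.0242 = 74.01086
  Denominator = 1.84 * 29 = 53.36
  k = 74.01086 / 53.36 = 1.387 W/mK

1.387 W/mK


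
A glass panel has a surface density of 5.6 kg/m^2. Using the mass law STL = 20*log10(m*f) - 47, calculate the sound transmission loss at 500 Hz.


Mass law: STL = 20 * log10(m * f) - 47
  m * f = 5.6 * 500 = 2800
  log10(2800) = 3.44716
  STL = 20 * 3.44716 - 47 = 68.9432 - 47 = 21.9 dB

21.9 dB


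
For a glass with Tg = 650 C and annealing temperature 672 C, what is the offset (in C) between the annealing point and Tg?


Offset = T_anneal - Tg:
  offset = 672 - 650 = 22 C

22 C


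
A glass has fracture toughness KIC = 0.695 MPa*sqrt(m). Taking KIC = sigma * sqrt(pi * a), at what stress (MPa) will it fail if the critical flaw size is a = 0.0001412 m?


Rearrange KIC = sigma * sqrt(pi * a):
  sigma = KIC / sqrt(pi * a)
  sqrt(pi * 0.0001412) = 0.021062
  sigma = 0.695 / 0.021062 = 33.0 MPa

33.0 MPa


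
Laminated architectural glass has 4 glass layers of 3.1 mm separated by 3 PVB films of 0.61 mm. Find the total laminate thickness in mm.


Total thickness = glass contribution + PVB contribution
  Glass: 4 * 3.1 = 12.4 mm
  PVB: 3 * 0.61 = 1.83 mm
  Total = 12.4 + 1.83 = 14.23 mm

14.23 mm


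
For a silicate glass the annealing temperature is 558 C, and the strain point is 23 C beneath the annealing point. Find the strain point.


Strain point = annealing point - difference:
  T_strain = 558 - 23 = 535 C

535 C


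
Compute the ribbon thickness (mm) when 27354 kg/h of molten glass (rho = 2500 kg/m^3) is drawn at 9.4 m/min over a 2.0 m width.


Ribbon cross-section from mass balance:
  Volume rate = throughput / density = 27354 / 2500 = 10.9416 m^3/h
  thickness = volume rate / (speed * 60 * width), i.e.
  thickness = throughput / (60 * speed * width * density) * 1000
  thickness = 27354 / (60 * 9.4 * 2.0 * 2500) * 1000 = 9.7 mm

9.7 mm


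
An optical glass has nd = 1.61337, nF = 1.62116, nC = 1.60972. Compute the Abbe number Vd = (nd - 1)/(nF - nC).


Abbe number formula: Vd = (nd - 1) / (nF - nC)
  nd - 1 = 1.61337 - 1 = 0.61337
  nF - nC = 1.62116 - 1.60972 = 0.01144
  Vd = 0.61337 / 0.01144 = 53.62

53.62


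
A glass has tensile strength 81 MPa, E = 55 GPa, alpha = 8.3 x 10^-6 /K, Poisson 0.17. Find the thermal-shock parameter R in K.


Thermal shock resistance: R = sigma * (1 - nu) / (E * alpha)
  Numerator = 81 * (1 - 0.17) = 67.23
  Denominator = 55 * 1000 * (8.3 x 10^-6) = 0.4565
  R = 67.23 / 0.4565 = 147.3 K

147.3 K


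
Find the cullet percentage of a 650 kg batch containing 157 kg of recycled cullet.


Cullet ratio = (cullet mass / total batch mass) * 100
  Ratio = 157 / 650 * 100 = 24.15%

24.15%


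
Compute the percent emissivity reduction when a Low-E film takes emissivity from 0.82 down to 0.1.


Percentage reduction = (1 - coated/uncoated) * 100
  Ratio = 0.1 / 0.82 = 0.122
  Reduction = (1 - 0.122) * 100 = 87.8%

87.8%


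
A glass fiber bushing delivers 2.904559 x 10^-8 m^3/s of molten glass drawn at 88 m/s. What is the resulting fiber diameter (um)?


Cross-sectional area from continuity:
  A = Q / v = 2.904559 x 10^-8 / 88 = 3.300635 x 10^-10 m^2
Diameter from circular cross-section:
  d = sqrt(4A / pi) * 10^6 (m -> um)
  d = sqrt(4 * 3.300635 x 10^-10 / pi) * 10^6 = 20.5 um

20.5 um


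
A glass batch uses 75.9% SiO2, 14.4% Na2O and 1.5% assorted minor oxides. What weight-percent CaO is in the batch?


Pieces sum to 100%:
  CaO = 100 - (SiO2 + Na2O + others)
  CaO = 100 - (75.9 + 14.4 + 1.5) = 8.2%

8.2%


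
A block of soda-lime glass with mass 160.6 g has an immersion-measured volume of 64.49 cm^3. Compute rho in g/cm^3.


Use the definition of density:
  rho = mass / volume
  rho = 160.6 / 64.49 = 2.49 g/cm^3

2.49 g/cm^3


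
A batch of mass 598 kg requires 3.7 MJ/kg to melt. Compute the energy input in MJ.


Total energy = mass * specific energy
  E = 598 * 3.7 = 2212.6 MJ

2212.6 MJ


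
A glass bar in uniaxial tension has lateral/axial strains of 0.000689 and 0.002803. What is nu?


Poisson's ratio: nu = lateral strain / axial strain
  nu = 0.000689 / 0.002803 = 0.2458

0.2458


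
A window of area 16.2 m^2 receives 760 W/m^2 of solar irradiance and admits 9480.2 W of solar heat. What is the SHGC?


Rearrange Q = Area * SHGC * Irradiance:
  SHGC = Q / (Area * Irradiance)
  SHGC = 9480.2 / (16.2 * 760) = 0.77

0.77


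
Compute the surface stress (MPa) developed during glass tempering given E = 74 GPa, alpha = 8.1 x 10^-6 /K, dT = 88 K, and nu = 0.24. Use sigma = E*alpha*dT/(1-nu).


Tempering stress: sigma = E * alpha * dT / (1 - nu)
  E (MPa) = 74 * 1000 = 74000
  Numerator = 74000 * (8.1 x 10^-6) * 88 = 52.7472
  Denominator = 1 - 0.24 = 0.76
  sigma = 52.7472 / 0.76 = 69.4 MPa

69.4 MPa


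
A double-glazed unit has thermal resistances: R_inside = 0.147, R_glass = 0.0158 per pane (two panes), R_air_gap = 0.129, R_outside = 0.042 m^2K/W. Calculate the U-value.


Total thermal resistance (series):
  R_total = R_in + R_glass + R_air + R_glass + R_out
  R_total = 0.147 + 0.0158 + 0.129 + 0.0158 + 0.042 = 0.3496 m^2K/W
U-value = 1 / R_total = 1 / 0.3496 = 2.86 W/m^2K

2.86 W/m^2K


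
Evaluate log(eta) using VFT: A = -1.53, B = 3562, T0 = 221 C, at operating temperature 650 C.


VFT equation: log(eta) = A + B / (T - T0)
  T - T0 = 650 - 221 = 429
  B / (T - T0) = 3562 / 429 = 8.303
  log(eta) = -1.53 + 8.303 = 6.773

6.773


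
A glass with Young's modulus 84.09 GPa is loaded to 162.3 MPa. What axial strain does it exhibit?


Rearrange E = sigma / epsilon:
  epsilon = sigma / E
  E (MPa) = 84.09 * 1000 = 84090
  epsilon = 162.3 / 84090 = 0.00193

0.00193


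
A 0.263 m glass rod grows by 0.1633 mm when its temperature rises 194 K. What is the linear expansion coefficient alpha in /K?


Rearrange dL = alpha * L0 * dT for alpha:
  alpha = dL / (L0 * dT)
  alpha = (0.1633 / 1000) / (0.263 * 194) = 0.000003201 /K = 3.201 x 10^-6 /K

3.201 x 10^-6 /K


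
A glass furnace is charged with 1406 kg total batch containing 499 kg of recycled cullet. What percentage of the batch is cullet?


Cullet ratio = (cullet mass / total batch mass) * 100
  Ratio = 499 / 1406 * 100 = 35.49%

35.49%


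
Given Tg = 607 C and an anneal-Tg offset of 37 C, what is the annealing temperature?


The annealing temperature is Tg plus the offset:
  T_anneal = 607 + 37 = 644 C

644 C
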